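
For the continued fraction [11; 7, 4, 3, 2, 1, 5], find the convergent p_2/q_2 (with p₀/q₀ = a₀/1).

323/29

Using pₖ = aₖpₖ₋₁ + pₖ₋₂, qₖ = aₖqₖ₋₁ + qₖ₋₂ (with p₋₁=1, p₋₂=0, q₋₁=0, q₋₂=1):
  k=0: a=11, p=11, q=1
  k=1: a=7, p=78, q=7
  k=2: a=4, p=323, q=29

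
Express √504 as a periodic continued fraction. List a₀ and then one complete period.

a₀ = ⌊√504⌋ = 22.
With m₀=0, d₀=1 and mₖ₊₁ = dₖaₖ − mₖ, dₖ₊₁ = (n − mₖ₊₁²)/dₖ, aₖ₊₁ = ⌊(a₀+mₖ₊₁)/dₖ₊₁⌋:
  k=1: m=22, d=20, a=2
  k=2: m=18, d=9, a=4
  k=3: m=18, d=20, a=2
  k=4: m=22, d=1, a=44
d=1 and a=2a₀=44 at k=4, so the next step gives (m, d) = (22, 20) again — its k=1 value — and the period has length 4.

[22; 2, 4, 2, 44]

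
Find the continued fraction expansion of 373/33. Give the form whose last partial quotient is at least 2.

[11; 3, 3, 3]

373 = 11×33 + 10
33 = 3×10 + 3
10 = 3×3 + 1
3 = 3×1 + 0  (stop)
So 373/33 = [11; 3, 3, 3].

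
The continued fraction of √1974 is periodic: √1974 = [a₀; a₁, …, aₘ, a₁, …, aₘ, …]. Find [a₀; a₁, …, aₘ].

a₀ = ⌊√1974⌋ = 44.
With m₀=0, d₀=1 and mₖ₊₁ = dₖaₖ − mₖ, dₖ₊₁ = (n − mₖ₊₁²)/dₖ, aₖ₊₁ = ⌊(a₀+mₖ₊₁)/dₖ₊₁⌋:
  k=1: m=44, d=38, a=2
  k=2: m=32, d=25, a=3
  k=3: m=43, d=5, a=17
  k=4: m=42, d=42, a=2
  k=5: m=42, d=5, a=17
  k=6: m=43, d=25, a=3
  k=7: m=32, d=38, a=2
  k=8: m=44, d=1, a=88
d=1 and a=2a₀=88 at k=8, so the next step gives (m, d) = (44, 38) again — its k=1 value — and the period has length 8.

[44; 2, 3, 17, 2, 17, 3, 2, 88]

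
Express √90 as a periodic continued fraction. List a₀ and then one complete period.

a₀ = ⌊√90⌋ = 9.
With m₀=0, d₀=1 and mₖ₊₁ = dₖaₖ − mₖ, dₖ₊₁ = (n − mₖ₊₁²)/dₖ, aₖ₊₁ = ⌊(a₀+mₖ₊₁)/dₖ₊₁⌋:
  k=1: m=9, d=9, a=2
  k=2: m=9, d=1, a=18
d=1 and a=2a₀=18 at k=2, so the next step gives (m, d) = (9, 9) again — its k=1 value — and the period has length 2.

[9; 2, 18]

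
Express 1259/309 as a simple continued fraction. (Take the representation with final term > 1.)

[4; 13, 2, 3, 3]

1259 = 4×309 + 23
309 = 13×23 + 10
23 = 2×10 + 3
10 = 3×3 + 1
3 = 3×1 + 0  (stop)
So 1259/309 = [4; 13, 2, 3, 3].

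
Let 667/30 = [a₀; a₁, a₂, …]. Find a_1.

667 = 22·30 + 7   →  a_0 = 22
30 = 4·7 + 2   →  a_1 = 4

4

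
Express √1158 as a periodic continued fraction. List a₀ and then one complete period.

[34; 34, 68]

a₀ = ⌊√1158⌋ = 34.
With m₀=0, d₀=1 and mₖ₊₁ = dₖaₖ − mₖ, dₖ₊₁ = (n − mₖ₊₁²)/dₖ, aₖ₊₁ = ⌊(a₀+mₖ₊₁)/dₖ₊₁⌋:
  k=1: m=34, d=2, a=34
  k=2: m=34, d=1, a=68
d=1 and a=2a₀=68 at k=2, so the next step gives (m, d) = (34, 2) again — its k=1 value — and the period has length 2.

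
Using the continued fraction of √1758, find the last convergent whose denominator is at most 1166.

√1758 = [41; 1, 12, 1, 82, …] (period length 4).
Convergents:
  p_0/q_0 = 41/1
  p_1/q_1 = 42/1
  p_2/q_2 = 545/13
  p_3/q_3 = 587/14
  p_4/q_4 = 48679/1161
  p_5/q_5 = 49266/1175
q_4 = 1161 ≤ 1166 < 1175 = q_5, so the answer is 48679/1161.

48679/1161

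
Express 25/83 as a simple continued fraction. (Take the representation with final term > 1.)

25 = 0·83 + 25
83 = 3·25 + 8
25 = 3·8 + 1
8 = 8·1 + 0  (stop)
So 25/83 = [0; 3, 3, 8].

[0; 3, 3, 8]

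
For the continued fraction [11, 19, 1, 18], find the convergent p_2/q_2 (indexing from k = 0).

Using pₖ = aₖpₖ₋₁ + pₖ₋₂, qₖ = aₖqₖ₋₁ + qₖ₋₂ (with p₋₁=1, p₋₂=0, q₋₁=0, q₋₂=1):
  k=0: a=11, p=11, q=1
  k=1: a=19, p=210, q=19
  k=2: a=1, p=221, q=20

221/20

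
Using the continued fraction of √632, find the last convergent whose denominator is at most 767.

7743/308

√632 = [25; 7, 6, 7, 50, …] (period length 4).
Convergents:
  p_0/q_0 = 25/1
  p_1/q_1 = 176/7
  p_2/q_2 = 1081/43
  p_3/q_3 = 7743/308
  p_4/q_4 = 388231/15443
q_3 = 308 ≤ 767 < 15443 = q_4, so the answer is 7743/308.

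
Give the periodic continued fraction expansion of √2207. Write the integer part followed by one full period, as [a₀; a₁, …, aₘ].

a₀ = ⌊√2207⌋ = 46.
With m₀=0, d₀=1 and mₖ₊₁ = dₖaₖ − mₖ, dₖ₊₁ = (n − mₖ₊₁²)/dₖ, aₖ₊₁ = ⌊(a₀+mₖ₊₁)/dₖ₊₁⌋:
  k=1: m=46, d=91, a=1
  k=2: m=45, d=2, a=45
  k=3: m=45, d=91, a=1
  k=4: m=46, d=1, a=92
d=1 and a=2a₀=92 at k=4, so the next step gives (m, d) = (46, 91) again — its k=1 value — and the period has length 4.

[46; 1, 45, 1, 92]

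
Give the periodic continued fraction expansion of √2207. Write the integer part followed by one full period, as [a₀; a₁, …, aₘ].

[46; 1, 45, 1, 92]

a₀ = ⌊√2207⌋ = 46.
With m₀=0, d₀=1 and mₖ₊₁ = dₖaₖ − mₖ, dₖ₊₁ = (n − mₖ₊₁²)/dₖ, aₖ₊₁ = ⌊(a₀+mₖ₊₁)/dₖ₊₁⌋:
  k=1: m=46, d=91, a=1
  k=2: m=45, d=2, a=45
  k=3: m=45, d=91, a=1
  k=4: m=46, d=1, a=92
d=1 and a=2a₀=92 at k=4, so the next step gives (m, d) = (46, 91) again — its k=1 value — and the period has length 4.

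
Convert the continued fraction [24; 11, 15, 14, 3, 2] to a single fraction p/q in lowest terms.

401755/16677

Using pₖ = aₖpₖ₋₁ + pₖ₋₂ and qₖ = aₖqₖ₋₁ + qₖ₋₂:
  k=0: a=24, p=24, q=1
  k=1: a=11, p=265, q=11
  k=2: a=15, p=3999, q=166
  k=3: a=14, p=56251, q=2335
  k=4: a=3, p=172752, q=7171
  k=5: a=2, p=401755, q=16677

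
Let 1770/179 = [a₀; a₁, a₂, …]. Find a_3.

1770 = 9·179 + 159   →  a_0 = 9
179 = 1·159 + 20   →  a_1 = 1
159 = 7·20 + 19   →  a_2 = 7
20 = 1·19 + 1   →  a_3 = 1

1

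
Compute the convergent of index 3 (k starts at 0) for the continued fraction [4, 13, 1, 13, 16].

794/195

Using pₖ = aₖpₖ₋₁ + pₖ₋₂, qₖ = aₖqₖ₋₁ + qₖ₋₂ (with p₋₁=1, p₋₂=0, q₋₁=0, q₋₂=1):
  k=0: a=4, p=4, q=1
  k=1: a=13, p=53, q=13
  k=2: a=1, p=57, q=14
  k=3: a=13, p=794, q=195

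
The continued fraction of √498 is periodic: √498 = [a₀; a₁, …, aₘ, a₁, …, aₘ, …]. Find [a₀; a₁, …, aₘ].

[22; 3, 6, 22, 6, 3, 44]

a₀ = ⌊√498⌋ = 22.
With m₀=0, d₀=1 and mₖ₊₁ = dₖaₖ − mₖ, dₖ₊₁ = (n − mₖ₊₁²)/dₖ, aₖ₊₁ = ⌊(a₀+mₖ₊₁)/dₖ₊₁⌋:
  k=1: m=22, d=14, a=3
  k=2: m=20, d=7, a=6
  k=3: m=22, d=2, a=22
  k=4: m=22, d=7, a=6
  k=5: m=20, d=14, a=3
  k=6: m=22, d=1, a=44
d=1 and a=2a₀=44 at k=6, so the next step gives (m, d) = (22, 14) again — its k=1 value — and the period has length 6.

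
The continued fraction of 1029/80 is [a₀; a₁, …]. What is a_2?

6

1029 = 12·80 + 69   →  a_0 = 12
80 = 1·69 + 11   →  a_1 = 1
69 = 6·11 + 3   →  a_2 = 6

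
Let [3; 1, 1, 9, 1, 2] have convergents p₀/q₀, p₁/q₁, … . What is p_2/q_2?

Using pₖ = aₖpₖ₋₁ + pₖ₋₂, qₖ = aₖqₖ₋₁ + qₖ₋₂ (with p₋₁=1, p₋₂=0, q₋₁=0, q₋₂=1):
  k=0: a=3, p=3, q=1
  k=1: a=1, p=4, q=1
  k=2: a=1, p=7, q=2

7/2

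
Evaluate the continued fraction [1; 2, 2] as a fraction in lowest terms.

7/5

Using pₖ = aₖpₖ₋₁ + pₖ₋₂ and qₖ = aₖqₖ₋₁ + qₖ₋₂:
  k=0: a=1, p=1, q=1
  k=1: a=2, p=3, q=2
  k=2: a=2, p=7, q=5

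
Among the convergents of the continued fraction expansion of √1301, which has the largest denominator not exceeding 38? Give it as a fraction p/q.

√1301 = [36; 14, 2, 2, 2, 2, 14, 72, …] (period length 7).
Convergents:
  p_0/q_0 = 36/1
  p_1/q_1 = 505/14
  p_2/q_2 = 1046/29
  p_3/q_3 = 2597/72
q_2 = 29 ≤ 38 < 72 = q_3, so the answer is 1046/29.

1046/29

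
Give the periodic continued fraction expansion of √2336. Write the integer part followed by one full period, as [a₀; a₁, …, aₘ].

[48; 3, 96]

a₀ = ⌊√2336⌋ = 48.
With m₀=0, d₀=1 and mₖ₊₁ = dₖaₖ − mₖ, dₖ₊₁ = (n − mₖ₊₁²)/dₖ, aₖ₊₁ = ⌊(a₀+mₖ₊₁)/dₖ₊₁⌋:
  k=1: m=48, d=32, a=3
  k=2: m=48, d=1, a=96
d=1 and a=2a₀=96 at k=2, so the next step gives (m, d) = (48, 32) again — its k=1 value — and the period has length 2.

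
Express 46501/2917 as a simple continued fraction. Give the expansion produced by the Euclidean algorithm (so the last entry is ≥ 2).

46501 = 15*2917 + 2746
2917 = 1*2746 + 171
2746 = 16*171 + 10
171 = 17*10 + 1
10 = 10*1 + 0  (stop)
So 46501/2917 = [15; 1, 16, 17, 10].

[15; 1, 16, 17, 10]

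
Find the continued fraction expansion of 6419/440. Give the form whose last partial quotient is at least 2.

[14; 1, 1, 2, 3, 8, 3]

6419 = 14*440 + 259
440 = 1*259 + 181
259 = 1*181 + 78
181 = 2*78 + 25
78 = 3*25 + 3
25 = 8*3 + 1
3 = 3*1 + 0  (stop)
So 6419/440 = [14; 1, 1, 2, 3, 8, 3].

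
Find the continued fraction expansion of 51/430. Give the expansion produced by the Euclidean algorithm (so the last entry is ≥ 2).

[0; 8, 2, 3, 7]

51 = 0×430 + 51
430 = 8×51 + 22
51 = 2×22 + 7
22 = 3×7 + 1
7 = 7×1 + 0  (stop)
So 51/430 = [0; 8, 2, 3, 7].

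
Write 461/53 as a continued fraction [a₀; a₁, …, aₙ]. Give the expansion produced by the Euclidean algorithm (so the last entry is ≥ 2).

461 = 8*53 + 37
53 = 1*37 + 16
37 = 2*16 + 5
16 = 3*5 + 1
5 = 5*1 + 0  (stop)
So 461/53 = [8; 1, 2, 3, 5].

[8; 1, 2, 3, 5]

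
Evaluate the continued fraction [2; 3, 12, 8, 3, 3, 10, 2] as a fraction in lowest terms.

155710/66989

Fold from the inside: start with 2/1.
  10 + 1/2 = 21/2
  3 + 2/21 = 65/21
  3 + 21/65 = 216/65
  8 + 65/216 = 1793/216
  12 + 216/1793 = 21732/1793
  3 + 1793/21732 = 66989/21732
  2 + 21732/66989 = 155710/66989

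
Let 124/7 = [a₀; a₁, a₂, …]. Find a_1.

1

124 = 17·7 + 5   →  a_0 = 17
7 = 1·5 + 2   →  a_1 = 1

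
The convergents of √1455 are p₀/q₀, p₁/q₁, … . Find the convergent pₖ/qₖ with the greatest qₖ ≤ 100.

√1455 = [38; 6, 1, 11, 1, 6, 76, …] (period length 6).
Convergents:
  p_0/q_0 = 38/1
  p_1/q_1 = 229/6
  p_2/q_2 = 267/7
  p_3/q_3 = 3166/83
  p_4/q_4 = 3433/90
  p_5/q_5 = 23764/623
q_4 = 90 ≤ 100 < 623 = q_5, so the answer is 3433/90.

3433/90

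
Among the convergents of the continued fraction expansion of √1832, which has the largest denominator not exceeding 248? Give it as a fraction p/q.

4537/106

√1832 = [42; 1, 4, 21, 4, 1, 84, …] (period length 6).
Convergents:
  p_0/q_0 = 42/1
  p_1/q_1 = 43/1
  p_2/q_2 = 214/5
  p_3/q_3 = 4537/106
  p_4/q_4 = 18362/429
q_3 = 106 ≤ 248 < 429 = q_4, so the answer is 4537/106.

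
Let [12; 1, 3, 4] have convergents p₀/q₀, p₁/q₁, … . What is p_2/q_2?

Using pₖ = aₖpₖ₋₁ + pₖ₋₂, qₖ = aₖqₖ₋₁ + qₖ₋₂ (with p₋₁=1, p₋₂=0, q₋₁=0, q₋₂=1):
  k=0: a=12, p=12, q=1
  k=1: a=1, p=13, q=1
  k=2: a=3, p=51, q=4

51/4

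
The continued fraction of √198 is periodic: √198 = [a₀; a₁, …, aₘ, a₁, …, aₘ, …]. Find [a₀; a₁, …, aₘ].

a₀ = ⌊√198⌋ = 14.
With m₀=0, d₀=1 and mₖ₊₁ = dₖaₖ − mₖ, dₖ₊₁ = (n − mₖ₊₁²)/dₖ, aₖ₊₁ = ⌊(a₀+mₖ₊₁)/dₖ₊₁⌋:
  k=1: m=14, d=2, a=14
  k=2: m=14, d=1, a=28
d=1 and a=2a₀=28 at k=2, so the next step gives (m, d) = (14, 2) again — its k=1 value — and the period has length 2.

[14; 14, 28]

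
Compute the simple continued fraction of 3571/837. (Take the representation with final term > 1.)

[4; 3, 1, 3, 18, 3]

3571 = 4*837 + 223
837 = 3*223 + 168
223 = 1*168 + 55
168 = 3*55 + 3
55 = 18*3 + 1
3 = 3*1 + 0  (stop)
So 3571/837 = [4; 3, 1, 3, 18, 3].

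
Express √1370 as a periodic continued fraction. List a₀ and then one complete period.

a₀ = ⌊√1370⌋ = 37.
With m₀=0, d₀=1 and mₖ₊₁ = dₖaₖ − mₖ, dₖ₊₁ = (n − mₖ₊₁²)/dₖ, aₖ₊₁ = ⌊(a₀+mₖ₊₁)/dₖ₊₁⌋:
  k=1: m=37, d=1, a=74
d=1 and a=2a₀=74 at k=1, so the next step gives (m, d) = (37, 1) again — its k=1 value — and the period has length 1.

[37; 74]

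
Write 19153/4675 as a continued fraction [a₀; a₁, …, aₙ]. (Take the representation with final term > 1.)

[4; 10, 3, 8, 18]

19153 = 4×4675 + 453
4675 = 10×453 + 145
453 = 3×145 + 18
145 = 8×18 + 1
18 = 18×1 + 0  (stop)
So 19153/4675 = [4; 10, 3, 8, 18].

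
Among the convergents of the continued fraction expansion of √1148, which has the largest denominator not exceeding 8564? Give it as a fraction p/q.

√1148 = [33; 1, 7, 2, 16, 2, 7, 1, 66, …] (period length 8).
Convergents:
  p_0/q_0 = 33/1
  p_1/q_1 = 34/1
  p_2/q_2 = 271/8
  p_3/q_3 = 576/17
  p_4/q_4 = 9487/280
  p_5/q_5 = 19550/577
  p_6/q_6 = 146337/4319
  p_7/q_7 = 165887/4896
  p_8/q_8 = 11094879/327455
q_7 = 4896 ≤ 8564 < 327455 = q_8, so the answer is 165887/4896.

165887/4896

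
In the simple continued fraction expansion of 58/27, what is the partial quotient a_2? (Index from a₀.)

58 = 2·27 + 4   →  a_0 = 2
27 = 6·4 + 3   →  a_1 = 6
4 = 1·3 + 1   →  a_2 = 1

1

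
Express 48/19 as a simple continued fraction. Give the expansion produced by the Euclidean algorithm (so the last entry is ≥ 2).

[2; 1, 1, 9]

48 = 2×19 + 10
19 = 1×10 + 9
10 = 1×9 + 1
9 = 9×1 + 0  (stop)
So 48/19 = [2; 1, 1, 9].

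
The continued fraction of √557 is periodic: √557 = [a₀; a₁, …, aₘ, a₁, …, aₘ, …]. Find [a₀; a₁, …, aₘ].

[23; 1, 1, 1, 1, 46]

a₀ = ⌊√557⌋ = 23.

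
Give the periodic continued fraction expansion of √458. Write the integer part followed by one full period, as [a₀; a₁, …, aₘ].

a₀ = ⌊√458⌋ = 21.
With m₀=0, d₀=1 and mₖ₊₁ = dₖaₖ − mₖ, dₖ₊₁ = (n − mₖ₊₁²)/dₖ, aₖ₊₁ = ⌊(a₀+mₖ₊₁)/dₖ₊₁⌋:
  k=1: m=21, d=17, a=2
  k=2: m=13, d=17, a=2
  k=3: m=21, d=1, a=42
d=1 and a=2a₀=42 at k=3, so the next step gives (m, d) = (21, 17) again — its k=1 value — and the period has length 3.

[21; 2, 2, 42]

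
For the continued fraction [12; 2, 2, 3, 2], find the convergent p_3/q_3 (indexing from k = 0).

Using pₖ = aₖpₖ₋₁ + pₖ₋₂, qₖ = aₖqₖ₋₁ + qₖ₋₂ (with p₋₁=1, p₋₂=0, q₋₁=0, q₋₂=1):
  k=0: a=12, p=12, q=1
  k=1: a=2, p=25, q=2
  k=2: a=2, p=62, q=5
  k=3: a=3, p=211, q=17

211/17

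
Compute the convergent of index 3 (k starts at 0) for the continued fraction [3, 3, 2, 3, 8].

Using pₖ = aₖpₖ₋₁ + pₖ₋₂, qₖ = aₖqₖ₋₁ + qₖ₋₂ (with p₋₁=1, p₋₂=0, q₋₁=0, q₋₂=1):
  k=0: a=3, p=3, q=1
  k=1: a=3, p=10, q=3
  k=2: a=2, p=23, q=7
  k=3: a=3, p=79, q=24

79/24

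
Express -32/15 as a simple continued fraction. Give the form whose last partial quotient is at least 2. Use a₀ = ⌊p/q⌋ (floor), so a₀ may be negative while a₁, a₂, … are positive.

-32 = -3·15 + 13
15 = 1·13 + 2
13 = 6·2 + 1
2 = 2·1 + 0  (stop)
So -32/15 = [-3; 1, 6, 2].

[-3; 1, 6, 2]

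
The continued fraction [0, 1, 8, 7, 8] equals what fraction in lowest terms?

464/521

Fold from the inside: start with 8/1.
  7 + 1/8 = 57/8
  8 + 8/57 = 464/57
  1 + 57/464 = 521/464
  0 + 464/521 = 464/521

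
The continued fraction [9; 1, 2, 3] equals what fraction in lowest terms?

97/10

Fold from the inside: start with 3/1.
  2 + 1/3 = 7/3
  1 + 3/7 = 10/7
  9 + 7/10 = 97/10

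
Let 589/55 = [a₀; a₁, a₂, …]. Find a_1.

589 = 10·55 + 39   →  a_0 = 10
55 = 1·39 + 16   →  a_1 = 1

1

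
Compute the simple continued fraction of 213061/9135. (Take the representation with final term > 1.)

213061 = 23*9135 + 2956
9135 = 3*2956 + 267
2956 = 11*267 + 19
267 = 14*19 + 1
19 = 19*1 + 0  (stop)
So 213061/9135 = [23; 3, 11, 14, 19].

[23; 3, 11, 14, 19]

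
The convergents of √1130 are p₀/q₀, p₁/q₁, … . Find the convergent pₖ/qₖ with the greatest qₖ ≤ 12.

√1130 = [33; 1, 1, 1, 1, 1, 1, 66, …] (period length 7).
Convergents:
  p_0/q_0 = 33/1
  p_1/q_1 = 34/1
  p_2/q_2 = 67/2
  p_3/q_3 = 101/3
  p_4/q_4 = 168/5
  p_5/q_5 = 269/8
  p_6/q_6 = 437/13
q_5 = 8 ≤ 12 < 13 = q_6, so the answer is 269/8.

269/8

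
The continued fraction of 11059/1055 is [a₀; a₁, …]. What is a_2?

13

11059 = 10·1055 + 509   →  a_0 = 10
1055 = 2·509 + 37   →  a_1 = 2
509 = 13·37 + 28   →  a_2 = 13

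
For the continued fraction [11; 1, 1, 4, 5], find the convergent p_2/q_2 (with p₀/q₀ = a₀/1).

23/2

Using pₖ = aₖpₖ₋₁ + pₖ₋₂, qₖ = aₖqₖ₋₁ + qₖ₋₂ (with p₋₁=1, p₋₂=0, q₋₁=0, q₋₂=1):
  k=0: a=11, p=11, q=1
  k=1: a=1, p=12, q=1
  k=2: a=1, p=23, q=2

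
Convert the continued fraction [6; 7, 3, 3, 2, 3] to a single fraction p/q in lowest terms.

3541/577

Fold from the inside: start with 3/1.
  2 + 1/3 = 7/3
  3 + 3/7 = 24/7
  3 + 7/24 = 79/24
  7 + 24/79 = 577/79
  6 + 79/577 = 3541/577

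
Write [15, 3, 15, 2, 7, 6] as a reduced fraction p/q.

Fold from the inside: start with 6/1.
  7 + 1/6 = 43/6
  2 + 6/43 = 92/43
  15 + 43/92 = 1423/92
  3 + 92/1423 = 4361/1423
  15 + 1423/4361 = 66838/4361

66838/4361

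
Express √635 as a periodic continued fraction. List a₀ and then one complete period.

[25; 5, 50]

a₀ = ⌊√635⌋ = 25.
With m₀=0, d₀=1 and mₖ₊₁ = dₖaₖ − mₖ, dₖ₊₁ = (n − mₖ₊₁²)/dₖ, aₖ₊₁ = ⌊(a₀+mₖ₊₁)/dₖ₊₁⌋:
  k=1: m=25, d=10, a=5
  k=2: m=25, d=1, a=50
d=1 and a=2a₀=50 at k=2, so the next step gives (m, d) = (25, 10) again — its k=1 value — and the period has length 2.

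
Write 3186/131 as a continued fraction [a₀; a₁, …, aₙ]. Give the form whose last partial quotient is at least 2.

[24; 3, 8, 2, 2]

3186 = 24×131 + 42
131 = 3×42 + 5
42 = 8×5 + 2
5 = 2×2 + 1
2 = 2×1 + 0  (stop)
So 3186/131 = [24; 3, 8, 2, 2].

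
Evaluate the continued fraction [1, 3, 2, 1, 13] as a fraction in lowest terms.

Fold from the inside: start with 13/1.
  1 + 1/13 = 14/13
  2 + 13/14 = 41/14
  3 + 14/41 = 137/41
  1 + 41/137 = 178/137

178/137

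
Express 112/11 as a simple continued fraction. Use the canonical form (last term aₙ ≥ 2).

[10; 5, 2]

112 = 10·11 + 2
11 = 5·2 + 1
2 = 2·1 + 0  (stop)
So 112/11 = [10; 5, 2].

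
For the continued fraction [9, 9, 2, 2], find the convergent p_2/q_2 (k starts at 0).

173/19

Using pₖ = aₖpₖ₋₁ + pₖ₋₂, qₖ = aₖqₖ₋₁ + qₖ₋₂ (with p₋₁=1, p₋₂=0, q₋₁=0, q₋₂=1):
  k=0: a=9, p=9, q=1
  k=1: a=9, p=82, q=9
  k=2: a=2, p=173, q=19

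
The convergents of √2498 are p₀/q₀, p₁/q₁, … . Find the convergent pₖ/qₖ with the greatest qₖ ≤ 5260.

249850/4999

√2498 = [49; 1, 48, 1, 98, …] (period length 4).
Convergents:
  p_0/q_0 = 49/1
  p_1/q_1 = 50/1
  p_2/q_2 = 2449/49
  p_3/q_3 = 2499/50
  p_4/q_4 = 247351/4949
  p_5/q_5 = 249850/4999
  p_6/q_6 = 12240151/244901
q_5 = 4999 ≤ 5260 < 244901 = q_6, so the answer is 249850/4999.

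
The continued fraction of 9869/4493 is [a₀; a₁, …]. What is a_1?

9869 = 2·4493 + 883   →  a_0 = 2
4493 = 5·883 + 78   →  a_1 = 5

5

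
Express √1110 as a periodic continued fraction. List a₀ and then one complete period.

a₀ = ⌊√1110⌋ = 33.
With m₀=0, d₀=1 and mₖ₊₁ = dₖaₖ − mₖ, dₖ₊₁ = (n − mₖ₊₁²)/dₖ, aₖ₊₁ = ⌊(a₀+mₖ₊₁)/dₖ₊₁⌋:
  k=1: m=33, d=21, a=3
  k=2: m=30, d=10, a=6
  k=3: m=30, d=21, a=3
  k=4: m=33, d=1, a=66
d=1 and a=2a₀=66 at k=4, so the next step gives (m, d) = (33, 21) again — its k=1 value — and the period has length 4.

[33; 3, 6, 3, 66]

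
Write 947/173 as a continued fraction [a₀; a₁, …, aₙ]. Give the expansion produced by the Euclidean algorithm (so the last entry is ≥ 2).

[5; 2, 9, 9]

947 = 5×173 + 82
173 = 2×82 + 9
82 = 9×9 + 1
9 = 9×1 + 0  (stop)
So 947/173 = [5; 2, 9, 9].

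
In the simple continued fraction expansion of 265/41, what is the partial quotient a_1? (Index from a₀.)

265 = 6·41 + 19   →  a_0 = 6
41 = 2·19 + 3   →  a_1 = 2

2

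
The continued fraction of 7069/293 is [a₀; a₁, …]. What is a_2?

1

7069 = 24·293 + 37   →  a_0 = 24
293 = 7·37 + 34   →  a_1 = 7
37 = 1·34 + 3   →  a_2 = 1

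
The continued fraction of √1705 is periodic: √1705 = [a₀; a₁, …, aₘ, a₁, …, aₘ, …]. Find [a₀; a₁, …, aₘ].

a₀ = ⌊√1705⌋ = 41.
With m₀=0, d₀=1 and mₖ₊₁ = dₖaₖ − mₖ, dₖ₊₁ = (n − mₖ₊₁²)/dₖ, aₖ₊₁ = ⌊(a₀+mₖ₊₁)/dₖ₊₁⌋:
  k=1: m=41, d=24, a=3
  k=2: m=31, d=31, a=2
  k=3: m=31, d=24, a=3
  k=4: m=41, d=1, a=82
d=1 and a=2a₀=82 at k=4, so the next step gives (m, d) = (41, 24) again — its k=1 value — and the period has length 4.

[41; 3, 2, 3, 82]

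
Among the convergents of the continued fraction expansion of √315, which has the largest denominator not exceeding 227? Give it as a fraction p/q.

2538/143

√315 = [17; 1, 2, 1, 34, …] (period length 4).
Convergents:
  p_0/q_0 = 17/1
  p_1/q_1 = 18/1
  p_2/q_2 = 53/3
  p_3/q_3 = 71/4
  p_4/q_4 = 2467/139
  p_5/q_5 = 2538/143
  p_6/q_6 = 7543/425
q_5 = 143 ≤ 227 < 425 = q_6, so the answer is 2538/143.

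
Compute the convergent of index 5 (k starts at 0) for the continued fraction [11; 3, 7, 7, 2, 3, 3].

Using pₖ = aₖpₖ₋₁ + pₖ₋₂, qₖ = aₖqₖ₋₁ + qₖ₋₂ (with p₋₁=1, p₋₂=0, q₋₁=0, q₋₂=1):
  k=0: a=11, p=11, q=1
  k=1: a=3, p=34, q=3
  k=2: a=7, p=249, q=22
  k=3: a=7, p=1777, q=157
  k=4: a=2, p=3803, q=336
  k=5: a=3, p=13186, q=1165

13186/1165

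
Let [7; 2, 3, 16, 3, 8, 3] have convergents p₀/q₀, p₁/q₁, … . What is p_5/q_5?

21591/2906

Using pₖ = aₖpₖ₋₁ + pₖ₋₂, qₖ = aₖqₖ₋₁ + qₖ₋₂ (with p₋₁=1, p₋₂=0, q₋₁=0, q₋₂=1):
  k=0: a=7, p=7, q=1
  k=1: a=2, p=15, q=2
  k=2: a=3, p=52, q=7
  k=3: a=16, p=847, q=114
  k=4: a=3, p=2593, q=349
  k=5: a=8, p=21591, q=2906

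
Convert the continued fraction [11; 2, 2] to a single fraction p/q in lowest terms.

Fold from the inside: start with 2/1.
  2 + 1/2 = 5/2
  11 + 2/5 = 57/5

57/5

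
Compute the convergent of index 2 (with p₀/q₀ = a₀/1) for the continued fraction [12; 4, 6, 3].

Using pₖ = aₖpₖ₋₁ + pₖ₋₂, qₖ = aₖqₖ₋₁ + qₖ₋₂ (with p₋₁=1, p₋₂=0, q₋₁=0, q₋₂=1):
  k=0: a=12, p=12, q=1
  k=1: a=4, p=49, q=4
  k=2: a=6, p=306, q=25

306/25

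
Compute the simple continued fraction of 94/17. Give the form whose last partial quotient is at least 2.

[5; 1, 1, 8]

94 = 5·17 + 9
17 = 1·9 + 8
9 = 1·8 + 1
8 = 8·1 + 0  (stop)
So 94/17 = [5; 1, 1, 8].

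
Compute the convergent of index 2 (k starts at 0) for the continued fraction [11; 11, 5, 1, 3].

621/56

Using pₖ = aₖpₖ₋₁ + pₖ₋₂, qₖ = aₖqₖ₋₁ + qₖ₋₂ (with p₋₁=1, p₋₂=0, q₋₁=0, q₋₂=1):
  k=0: a=11, p=11, q=1
  k=1: a=11, p=122, q=11
  k=2: a=5, p=621, q=56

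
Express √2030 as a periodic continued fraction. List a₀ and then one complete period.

a₀ = ⌊√2030⌋ = 45.
With m₀=0, d₀=1 and mₖ₊₁ = dₖaₖ − mₖ, dₖ₊₁ = (n − mₖ₊₁²)/dₖ, aₖ₊₁ = ⌊(a₀+mₖ₊₁)/dₖ₊₁⌋:
  k=1: m=45, d=5, a=18
  k=2: m=45, d=1, a=90
d=1 and a=2a₀=90 at k=2, so the next step gives (m, d) = (45, 5) again — its k=1 value — and the period has length 2.

[45; 18, 90]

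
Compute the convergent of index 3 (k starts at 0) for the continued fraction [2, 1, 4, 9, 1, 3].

129/46

Using pₖ = aₖpₖ₋₁ + pₖ₋₂, qₖ = aₖqₖ₋₁ + qₖ₋₂ (with p₋₁=1, p₋₂=0, q₋₁=0, q₋₂=1):
  k=0: a=2, p=2, q=1
  k=1: a=1, p=3, q=1
  k=2: a=4, p=14, q=5
  k=3: a=9, p=129, q=46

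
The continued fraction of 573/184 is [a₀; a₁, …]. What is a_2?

1

573 = 3·184 + 21   →  a_0 = 3
184 = 8·21 + 16   →  a_1 = 8
21 = 1·16 + 5   →  a_2 = 1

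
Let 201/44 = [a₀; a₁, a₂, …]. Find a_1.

201 = 4·44 + 25   →  a_0 = 4
44 = 1·25 + 19   →  a_1 = 1

1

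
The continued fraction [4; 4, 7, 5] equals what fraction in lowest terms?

Using pₖ = aₖpₖ₋₁ + pₖ₋₂ and qₖ = aₖqₖ₋₁ + qₖ₋₂:
  k=0: a=4, p=4, q=1
  k=1: a=4, p=17, q=4
  k=2: a=7, p=123, q=29
  k=3: a=5, p=632, q=149

632/149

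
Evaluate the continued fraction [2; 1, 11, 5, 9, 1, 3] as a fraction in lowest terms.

7082/2427

Fold from the inside: start with 3/1.
  1 + 1/3 = 4/3
  9 + 3/4 = 39/4
  5 + 4/39 = 199/39
  11 + 39/199 = 2228/199
  1 + 199/2228 = 2427/2228
  2 + 2228/2427 = 7082/2427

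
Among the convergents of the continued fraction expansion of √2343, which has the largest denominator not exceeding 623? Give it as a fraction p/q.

√2343 = [48; 2, 2, 8, 2, 2, 96, …] (period length 6).
Convergents:
  p_0/q_0 = 48/1
  p_1/q_1 = 97/2
  p_2/q_2 = 242/5
  p_3/q_3 = 2033/42
  p_4/q_4 = 4308/89
  p_5/q_5 = 10649/220
  p_6/q_6 = 1026612/21209
q_5 = 220 ≤ 623 < 21209 = q_6, so the answer is 10649/220.

10649/220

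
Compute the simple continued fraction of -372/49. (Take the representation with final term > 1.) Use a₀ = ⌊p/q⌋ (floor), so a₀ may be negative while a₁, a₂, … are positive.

-372 = -8*49 + 20
49 = 2*20 + 9
20 = 2*9 + 2
9 = 4*2 + 1
2 = 2*1 + 0  (stop)
So -372/49 = [-8; 2, 2, 4, 2].

[-8; 2, 2, 4, 2]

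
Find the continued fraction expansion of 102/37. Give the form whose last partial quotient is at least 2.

[2; 1, 3, 9]

102 = 2×37 + 28
37 = 1×28 + 9
28 = 3×9 + 1
9 = 9×1 + 0  (stop)
So 102/37 = [2; 1, 3, 9].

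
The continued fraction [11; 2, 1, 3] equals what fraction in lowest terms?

Using pₖ = aₖpₖ₋₁ + pₖ₋₂ and qₖ = aₖqₖ₋₁ + qₖ₋₂:
  k=0: a=11, p=11, q=1
  k=1: a=2, p=23, q=2
  k=2: a=1, p=34, q=3
  k=3: a=3, p=125, q=11

125/11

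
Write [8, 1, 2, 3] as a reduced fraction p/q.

Using pₖ = aₖpₖ₋₁ + pₖ₋₂ and qₖ = aₖqₖ₋₁ + qₖ₋₂:
  k=0: a=8, p=8, q=1
  k=1: a=1, p=9, q=1
  k=2: a=2, p=26, q=3
  k=3: a=3, p=87, q=10

87/10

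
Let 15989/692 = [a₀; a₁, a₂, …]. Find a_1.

15989 = 23·692 + 73   →  a_0 = 23
692 = 9·73 + 35   →  a_1 = 9

9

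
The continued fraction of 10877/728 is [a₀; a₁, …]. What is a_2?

10877 = 14·728 + 685   →  a_0 = 14
728 = 1·685 + 43   →  a_1 = 1
685 = 15·43 + 40   →  a_2 = 15

15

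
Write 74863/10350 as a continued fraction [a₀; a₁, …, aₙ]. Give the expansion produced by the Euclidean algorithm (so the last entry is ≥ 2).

[7; 4, 3, 2, 5, 3, 6, 3]

74863 = 7·10350 + 2413
10350 = 4·2413 + 698
2413 = 3·698 + 319
698 = 2·319 + 60
319 = 5·60 + 19
60 = 3·19 + 3
19 = 6·3 + 1
3 = 3·1 + 0  (stop)
So 74863/10350 = [7; 4, 3, 2, 5, 3, 6, 3].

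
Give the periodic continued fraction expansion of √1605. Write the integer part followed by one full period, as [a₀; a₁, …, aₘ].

[40; 16, 80]

a₀ = ⌊√1605⌋ = 40.
With m₀=0, d₀=1 and mₖ₊₁ = dₖaₖ − mₖ, dₖ₊₁ = (n − mₖ₊₁²)/dₖ, aₖ₊₁ = ⌊(a₀+mₖ₊₁)/dₖ₊₁⌋:
  k=1: m=40, d=5, a=16
  k=2: m=40, d=1, a=80
d=1 and a=2a₀=80 at k=2, so the next step gives (m, d) = (40, 5) again — its k=1 value — and the period has length 2.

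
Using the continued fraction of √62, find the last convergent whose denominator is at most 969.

6937/881

√62 = [7; 1, 6, 1, 14, …] (period length 4).
Convergents:
  p_0/q_0 = 7/1
  p_1/q_1 = 8/1
  p_2/q_2 = 55/7
  p_3/q_3 = 63/8
  p_4/q_4 = 937/119
  p_5/q_5 = 1000/127
  p_6/q_6 = 6937/881
  p_7/q_7 = 7937/1008
q_6 = 881 ≤ 969 < 1008 = q_7, so the answer is 6937/881.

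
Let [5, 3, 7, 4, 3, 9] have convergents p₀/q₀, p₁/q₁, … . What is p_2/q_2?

117/22

Using pₖ = aₖpₖ₋₁ + pₖ₋₂, qₖ = aₖqₖ₋₁ + qₖ₋₂ (with p₋₁=1, p₋₂=0, q₋₁=0, q₋₂=1):
  k=0: a=5, p=5, q=1
  k=1: a=3, p=16, q=3
  k=2: a=7, p=117, q=22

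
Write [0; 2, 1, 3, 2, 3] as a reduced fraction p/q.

31/86

Using pₖ = aₖpₖ₋₁ + pₖ₋₂ and qₖ = aₖqₖ₋₁ + qₖ₋₂:
  k=0: a=0, p=0, q=1
  k=1: a=2, p=1, q=2
  k=2: a=1, p=1, q=3
  k=3: a=3, p=4, q=11
  k=4: a=2, p=9, q=25
  k=5: a=3, p=31, q=86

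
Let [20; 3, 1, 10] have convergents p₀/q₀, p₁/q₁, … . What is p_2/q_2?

81/4

Using pₖ = aₖpₖ₋₁ + pₖ₋₂, qₖ = aₖqₖ₋₁ + qₖ₋₂ (with p₋₁=1, p₋₂=0, q₋₁=0, q₋₂=1):
  k=0: a=20, p=20, q=1
  k=1: a=3, p=61, q=3
  k=2: a=1, p=81, q=4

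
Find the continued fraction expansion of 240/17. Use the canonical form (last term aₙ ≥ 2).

[14; 8, 2]

240 = 14*17 + 2
17 = 8*2 + 1
2 = 2*1 + 0  (stop)
So 240/17 = [14; 8, 2].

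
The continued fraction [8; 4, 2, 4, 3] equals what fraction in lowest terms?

1061/129

Using pₖ = aₖpₖ₋₁ + pₖ₋₂ and qₖ = aₖqₖ₋₁ + qₖ₋₂:
  k=0: a=8, p=8, q=1
  k=1: a=4, p=33, q=4
  k=2: a=2, p=74, q=9
  k=3: a=4, p=329, q=40
  k=4: a=3, p=1061, q=129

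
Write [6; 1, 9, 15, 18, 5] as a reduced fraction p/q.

Fold from the inside: start with 5/1.
  18 + 1/5 = 91/5
  15 + 5/91 = 1370/91
  9 + 91/1370 = 12421/1370
  1 + 1370/12421 = 13791/12421
  6 + 12421/13791 = 95167/13791

95167/13791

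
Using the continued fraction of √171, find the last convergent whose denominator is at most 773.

4433/339

√171 = [13; 13, 26, …] (period length 2).
Convergents:
  p_0/q_0 = 13/1
  p_1/q_1 = 170/13
  p_2/q_2 = 4433/339
  p_3/q_3 = 57799/4420
q_2 = 339 ≤ 773 < 4420 = q_3, so the answer is 4433/339.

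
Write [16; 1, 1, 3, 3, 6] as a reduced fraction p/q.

2402/145

Fold from the inside: start with 6/1.
  3 + 1/6 = 19/6
  3 + 6/19 = 63/19
  1 + 19/63 = 82/63
  1 + 63/82 = 145/82
  16 + 82/145 = 2402/145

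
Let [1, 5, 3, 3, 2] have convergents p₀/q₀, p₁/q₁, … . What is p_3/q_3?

63/53

Using pₖ = aₖpₖ₋₁ + pₖ₋₂, qₖ = aₖqₖ₋₁ + qₖ₋₂ (with p₋₁=1, p₋₂=0, q₋₁=0, q₋₂=1):
  k=0: a=1, p=1, q=1
  k=1: a=5, p=6, q=5
  k=2: a=3, p=19, q=16
  k=3: a=3, p=63, q=53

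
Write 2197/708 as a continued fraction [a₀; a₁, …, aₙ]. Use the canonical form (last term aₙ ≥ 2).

[3; 9, 1, 2, 3, 7]

2197 = 3×708 + 73
708 = 9×73 + 51
73 = 1×51 + 22
51 = 2×22 + 7
22 = 3×7 + 1
7 = 7×1 + 0  (stop)
So 2197/708 = [3; 9, 1, 2, 3, 7].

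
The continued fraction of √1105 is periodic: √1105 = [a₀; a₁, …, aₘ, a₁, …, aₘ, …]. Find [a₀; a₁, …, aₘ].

[33; 4, 7, 7, 4, 66]

a₀ = ⌊√1105⌋ = 33.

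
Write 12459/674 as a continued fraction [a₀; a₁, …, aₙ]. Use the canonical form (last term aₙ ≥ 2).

[18; 2, 16, 2, 1, 6]

12459 = 18*674 + 327
674 = 2*327 + 20
327 = 16*20 + 7
20 = 2*7 + 6
7 = 1*6 + 1
6 = 6*1 + 0  (stop)
So 12459/674 = [18; 2, 16, 2, 1, 6].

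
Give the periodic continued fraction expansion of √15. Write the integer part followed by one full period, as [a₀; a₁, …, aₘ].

a₀ = ⌊√15⌋ = 3.
With m₀=0, d₀=1 and mₖ₊₁ = dₖaₖ − mₖ, dₖ₊₁ = (n − mₖ₊₁²)/dₖ, aₖ₊₁ = ⌊(a₀+mₖ₊₁)/dₖ₊₁⌋:
  k=1: m=3, d=6, a=1
  k=2: m=3, d=1, a=6
d=1 and a=2a₀=6 at k=2, so the next step gives (m, d) = (3, 6) again — its k=1 value — and the period has length 2.

[3; 1, 6]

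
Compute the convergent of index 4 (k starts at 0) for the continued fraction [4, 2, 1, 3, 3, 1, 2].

157/36

Using pₖ = aₖpₖ₋₁ + pₖ₋₂, qₖ = aₖqₖ₋₁ + qₖ₋₂ (with p₋₁=1, p₋₂=0, q₋₁=0, q₋₂=1):
  k=0: a=4, p=4, q=1
  k=1: a=2, p=9, q=2
  k=2: a=1, p=13, q=3
  k=3: a=3, p=48, q=11
  k=4: a=3, p=157, q=36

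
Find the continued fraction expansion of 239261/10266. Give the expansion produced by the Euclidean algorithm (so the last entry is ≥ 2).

[23; 3, 3, 1, 3, 12, 17]

239261 = 23*10266 + 3143
10266 = 3*3143 + 837
3143 = 3*837 + 632
837 = 1*632 + 205
632 = 3*205 + 17
205 = 12*17 + 1
17 = 17*1 + 0  (stop)
So 239261/10266 = [23; 3, 3, 1, 3, 12, 17].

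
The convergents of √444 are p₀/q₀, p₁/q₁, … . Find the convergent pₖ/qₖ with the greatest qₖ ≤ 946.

√444 = [21; 14, 42, …] (period length 2).
Convergents:
  p_0/q_0 = 21/1
  p_1/q_1 = 295/14
  p_2/q_2 = 12411/589
  p_3/q_3 = 174049/8260
q_2 = 589 ≤ 946 < 8260 = q_3, so the answer is 12411/589.

12411/589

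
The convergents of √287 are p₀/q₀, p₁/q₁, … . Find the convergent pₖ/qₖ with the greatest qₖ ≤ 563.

9487/560

√287 = [16; 1, 15, 1, 32, …] (period length 4).
Convergents:
  p_0/q_0 = 16/1
  p_1/q_1 = 17/1
  p_2/q_2 = 271/16
  p_3/q_3 = 288/17
  p_4/q_4 = 9487/560
  p_5/q_5 = 9775/577
q_4 = 560 ≤ 563 < 577 = q_5, so the answer is 9487/560.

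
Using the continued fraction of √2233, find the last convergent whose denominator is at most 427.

10207/216

√2233 = [47; 3, 1, 12, 1, 3, 94, …] (period length 6).
Convergents:
  p_0/q_0 = 47/1
  p_1/q_1 = 142/3
  p_2/q_2 = 189/4
  p_3/q_3 = 2410/51
  p_4/q_4 = 2599/55
  p_5/q_5 = 10207/216
  p_6/q_6 = 962057/20359
q_5 = 216 ≤ 427 < 20359 = q_6, so the answer is 10207/216.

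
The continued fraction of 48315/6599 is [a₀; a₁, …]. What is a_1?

48315 = 7·6599 + 2122   →  a_0 = 7
6599 = 3·2122 + 233   →  a_1 = 3

3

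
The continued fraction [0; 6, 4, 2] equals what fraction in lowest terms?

Using pₖ = aₖpₖ₋₁ + pₖ₋₂ and qₖ = aₖqₖ₋₁ + qₖ₋₂:
  k=0: a=0, p=0, q=1
  k=1: a=6, p=1, q=6
  k=2: a=4, p=4, q=25
  k=3: a=2, p=9, q=56

9/56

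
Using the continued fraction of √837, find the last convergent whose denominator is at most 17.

√837 = [28; 1, 13, 2, 13, 1, 56, …] (period length 6).
Convergents:
  p_0/q_0 = 28/1
  p_1/q_1 = 29/1
  p_2/q_2 = 405/14
  p_3/q_3 = 839/29
q_2 = 14 ≤ 17 < 29 = q_3, so the answer is 405/14.

405/14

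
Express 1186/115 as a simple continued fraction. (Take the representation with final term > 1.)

[10; 3, 5, 7]

1186 = 10×115 + 36
115 = 3×36 + 7
36 = 5×7 + 1
7 = 7×1 + 0  (stop)
So 1186/115 = [10; 3, 5, 7].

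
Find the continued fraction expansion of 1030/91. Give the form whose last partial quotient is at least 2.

1030 = 11×91 + 29
91 = 3×29 + 4
29 = 7×4 + 1
4 = 4×1 + 0  (stop)
So 1030/91 = [11; 3, 7, 4].

[11; 3, 7, 4]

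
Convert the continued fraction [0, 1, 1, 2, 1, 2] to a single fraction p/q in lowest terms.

Using pₖ = aₖpₖ₋₁ + pₖ₋₂ and qₖ = aₖqₖ₋₁ + qₖ₋₂:
  k=0: a=0, p=0, q=1
  k=1: a=1, p=1, q=1
  k=2: a=1, p=1, q=2
  k=3: a=2, p=3, q=5
  k=4: a=1, p=4, q=7
  k=5: a=2, p=11, q=19

11/19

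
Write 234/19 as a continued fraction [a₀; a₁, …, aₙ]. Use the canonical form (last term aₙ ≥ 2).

234 = 12*19 + 6
19 = 3*6 + 1
6 = 6*1 + 0  (stop)
So 234/19 = [12; 3, 6].

[12; 3, 6]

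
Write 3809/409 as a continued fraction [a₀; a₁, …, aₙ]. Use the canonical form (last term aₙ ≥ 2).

[9; 3, 5, 8, 3]

3809 = 9·409 + 128
409 = 3·128 + 25
128 = 5·25 + 3
25 = 8·3 + 1
3 = 3·1 + 0  (stop)
So 3809/409 = [9; 3, 5, 8, 3].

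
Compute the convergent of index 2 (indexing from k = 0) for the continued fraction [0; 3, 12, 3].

12/37

Using pₖ = aₖpₖ₋₁ + pₖ₋₂, qₖ = aₖqₖ₋₁ + qₖ₋₂ (with p₋₁=1, p₋₂=0, q₋₁=0, q₋₂=1):
  k=0: a=0, p=0, q=1
  k=1: a=3, p=1, q=3
  k=2: a=12, p=12, q=37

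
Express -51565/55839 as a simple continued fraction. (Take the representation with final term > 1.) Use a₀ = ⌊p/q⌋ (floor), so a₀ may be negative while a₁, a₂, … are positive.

[-1; 13, 15, 2, 3, 19, 2]

-51565 = -1·55839 + 4274
55839 = 13·4274 + 277
4274 = 15·277 + 119
277 = 2·119 + 39
119 = 3·39 + 2
39 = 19·2 + 1
2 = 2·1 + 0  (stop)
So -51565/55839 = [-1; 13, 15, 2, 3, 19, 2].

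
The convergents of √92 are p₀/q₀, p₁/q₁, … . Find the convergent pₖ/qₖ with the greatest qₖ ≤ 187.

1151/120

√92 = [9; 1, 1, 2, 4, 2, 1, 1, 18, …] (period length 8).
Convergents:
  p_0/q_0 = 9/1
  p_1/q_1 = 10/1
  p_2/q_2 = 19/2
  p_3/q_3 = 48/5
  p_4/q_4 = 211/22
  p_5/q_5 = 470/49
  p_6/q_6 = 681/71
  p_7/q_7 = 1151/120
  p_8/q_8 = 21399/2231
q_7 = 120 ≤ 187 < 2231 = q_8, so the answer is 1151/120.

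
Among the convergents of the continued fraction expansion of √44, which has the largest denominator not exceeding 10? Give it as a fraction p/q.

53/8

√44 = [6; 1, 1, 1, 2, 1, 1, 1, 12, …] (period length 8).
Convergents:
  p_0/q_0 = 6/1
  p_1/q_1 = 7/1
  p_2/q_2 = 13/2
  p_3/q_3 = 20/3
  p_4/q_4 = 53/8
  p_5/q_5 = 73/11
q_4 = 8 ≤ 10 < 11 = q_5, so the answer is 53/8.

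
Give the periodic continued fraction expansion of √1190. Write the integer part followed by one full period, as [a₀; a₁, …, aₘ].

[34; 2, 68]

a₀ = ⌊√1190⌋ = 34.
With m₀=0, d₀=1 and mₖ₊₁ = dₖaₖ − mₖ, dₖ₊₁ = (n − mₖ₊₁²)/dₖ, aₖ₊₁ = ⌊(a₀+mₖ₊₁)/dₖ₊₁⌋:
  k=1: m=34, d=34, a=2
  k=2: m=34, d=1, a=68
d=1 and a=2a₀=68 at k=2, so the next step gives (m, d) = (34, 34) again — its k=1 value — and the period has length 2.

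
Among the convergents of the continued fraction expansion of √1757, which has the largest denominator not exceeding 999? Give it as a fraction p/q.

√1757 = [41; 1, 10, 1, 82, …] (period length 4).
Convergents:
  p_0/q_0 = 41/1
  p_1/q_1 = 42/1
  p_2/q_2 = 461/11
  p_3/q_3 = 503/12
  p_4/q_4 = 41707/995
  p_5/q_5 = 42210/1007
q_4 = 995 ≤ 999 < 1007 = q_5, so the answer is 41707/995.

41707/995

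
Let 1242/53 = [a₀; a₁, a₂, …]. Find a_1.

2

1242 = 23·53 + 23   →  a_0 = 23
53 = 2·23 + 7   →  a_1 = 2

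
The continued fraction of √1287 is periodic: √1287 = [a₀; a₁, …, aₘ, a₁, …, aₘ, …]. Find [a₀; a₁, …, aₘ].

a₀ = ⌊√1287⌋ = 35.
With m₀=0, d₀=1 and mₖ₊₁ = dₖaₖ − mₖ, dₖ₊₁ = (n − mₖ₊₁²)/dₖ, aₖ₊₁ = ⌊(a₀+mₖ₊₁)/dₖ₊₁⌋:
  k=1: m=35, d=62, a=1
  k=2: m=27, d=9, a=6
  k=3: m=27, d=62, a=1
  k=4: m=35, d=1, a=70
d=1 and a=2a₀=70 at k=4, so the next step gives (m, d) = (35, 62) again — its k=1 value — and the period has length 4.

[35; 1, 6, 1, 70]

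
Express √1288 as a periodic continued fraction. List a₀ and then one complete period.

[35; 1, 7, 1, 70]

a₀ = ⌊√1288⌋ = 35.
With m₀=0, d₀=1 and mₖ₊₁ = dₖaₖ − mₖ, dₖ₊₁ = (n − mₖ₊₁²)/dₖ, aₖ₊₁ = ⌊(a₀+mₖ₊₁)/dₖ₊₁⌋:
  k=1: m=35, d=63, a=1
  k=2: m=28, d=8, a=7
  k=3: m=28, d=63, a=1
  k=4: m=35, d=1, a=70
d=1 and a=2a₀=70 at k=4, so the next step gives (m, d) = (35, 63) again — its k=1 value — and the period has length 4.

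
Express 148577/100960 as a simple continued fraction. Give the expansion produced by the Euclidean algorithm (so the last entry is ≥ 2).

148577 = 1×100960 + 47617
100960 = 2×47617 + 5726
47617 = 8×5726 + 1809
5726 = 3×1809 + 299
1809 = 6×299 + 15
299 = 19×15 + 14
15 = 1×14 + 1
14 = 14×1 + 0  (stop)
So 148577/100960 = [1; 2, 8, 3, 6, 19, 1, 14].

[1; 2, 8, 3, 6, 19, 1, 14]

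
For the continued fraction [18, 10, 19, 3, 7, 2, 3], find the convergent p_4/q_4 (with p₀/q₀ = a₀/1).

Using pₖ = aₖpₖ₋₁ + pₖ₋₂, qₖ = aₖqₖ₋₁ + qₖ₋₂ (with p₋₁=1, p₋₂=0, q₋₁=0, q₋₂=1):
  k=0: a=18, p=18, q=1
  k=1: a=10, p=181, q=10
  k=2: a=19, p=3457, q=191
  k=3: a=3, p=10552, q=583
  k=4: a=7, p=77321, q=4272

77321/4272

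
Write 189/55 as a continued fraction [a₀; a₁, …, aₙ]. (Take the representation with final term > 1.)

189 = 3×55 + 24
55 = 2×24 + 7
24 = 3×7 + 3
7 = 2×3 + 1
3 = 3×1 + 0  (stop)
So 189/55 = [3; 2, 3, 2, 3].

[3; 2, 3, 2, 3]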